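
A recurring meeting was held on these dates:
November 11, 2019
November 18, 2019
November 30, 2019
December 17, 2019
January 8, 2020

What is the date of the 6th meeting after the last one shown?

The spacing grows by 5 each time: 7, 12, 17, 22 days.
Next gap: 27 days. January 8, 2020 + 27 days = February 4, 2020.
Next gap: 32 days. February 4, 2020 + 32 days = March 7, 2020.
Next gap: 37 days. March 7, 2020 + 37 days = April 13, 2020.
Next gap: 42 days. April 13, 2020 + 42 days = May 25, 2020.
Next gap: 47 days. May 25, 2020 + 47 days = July 11, 2020.
Next gap: 52 days. July 11, 2020 + 52 days = September 1, 2020.

September 1, 2020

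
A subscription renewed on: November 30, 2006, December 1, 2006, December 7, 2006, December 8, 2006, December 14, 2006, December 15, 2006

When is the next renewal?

Gaps: 1, 6, 1, 6, 1 days — not constant, but cyclic with period 2.
The events fall on every Thursday and Friday.
The following Thursday is December 21, 2006.

December 21, 2006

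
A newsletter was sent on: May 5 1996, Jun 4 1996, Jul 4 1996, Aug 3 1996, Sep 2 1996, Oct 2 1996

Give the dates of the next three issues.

Gaps between consecutive events: 30, 30, 30, 30, 30 days — a constant 30-day interval.
Oct 2 1996 + 30 days = Nov 1 1996.
Nov 1 1996 + 30 days = Dec 1 1996.
Dec 1 1996 + 30 days = Dec 31 1996.

Nov 1 1996, Dec 1 1996, Dec 31 1996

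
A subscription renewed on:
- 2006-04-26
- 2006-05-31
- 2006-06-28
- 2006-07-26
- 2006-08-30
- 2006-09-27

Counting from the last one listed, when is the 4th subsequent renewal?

2007-01-31

All Wednesdays; the gaps (35, 28, 28, 35, 28) vary with month length.
This is the last Wednesday of each month.
Last Wednesday of October 2006: 2006-10-25.
Last Wednesday of November 2006: 2006-11-29.
December 2006 ends with Wednesday 2006-12-27.
Last Wednesday of January 2007: 2007-01-31.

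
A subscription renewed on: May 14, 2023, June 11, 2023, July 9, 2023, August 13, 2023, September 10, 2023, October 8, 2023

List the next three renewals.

November 12, 2023; December 10, 2023; January 14, 2024

These are Sundays at 28- or 35-day spacing (28, 28, 35, 28, 28).
The pattern: 2nd Sunday of the month.
November 2023 — 2nd Sunday is November 12, 2023.
December 2023 — 2nd Sunday is December 10, 2023.
2nd Sunday of January 2024: January 14, 2024.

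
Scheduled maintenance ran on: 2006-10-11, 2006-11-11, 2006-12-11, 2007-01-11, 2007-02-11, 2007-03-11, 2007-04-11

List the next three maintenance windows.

2007-05-11, 2007-06-11, 2007-07-11

Each date is the 11th; the gaps (31, 30, 31, 31, 28, 31) track the month lengths.
The rule is the 11th of each month.
Next: May 2007 → 2007-05-11.
June 2007: 2007-06-11.
July 2007: 2007-07-11.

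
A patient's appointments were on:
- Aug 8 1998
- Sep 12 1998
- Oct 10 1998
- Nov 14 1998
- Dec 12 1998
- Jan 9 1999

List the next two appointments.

Gaps: 35, 28, 35, 28, 28 days — a mix of 28 and 35. Every date is a Saturday.
Each is the 2nd Saturday of its month.
February 1999 — 2nd Saturday is Feb 13 1999.
2nd Saturday of March 1999: Mar 13 1999.

Feb 13 1999, Mar 13 1999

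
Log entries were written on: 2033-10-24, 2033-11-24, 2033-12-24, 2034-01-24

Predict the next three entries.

The day-of-month is always 24 (31, 30, 31 days between events).
So this recurs on the 24th of each month.
Next: February 2034 → 2034-02-24.
March 2034: 2034-03-24.
Next: April 2034 → 2034-04-24.

2034-02-24, 2034-03-24, 2034-04-24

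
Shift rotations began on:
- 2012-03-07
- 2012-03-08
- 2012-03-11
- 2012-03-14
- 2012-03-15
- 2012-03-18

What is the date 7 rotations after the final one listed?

2012-04-04

Gaps: 1, 3, 3, 1, 3 days — not constant, but cyclic with period 3.
The events fall on every Wednesday, Thursday and Sunday.
Next Wednesday: 2012-03-21.
The following Thursday is 2012-03-22.
The following Sunday is 2012-03-25.
Next Wednesday: 2012-03-28.
The following Thursday is 2012-03-29.
Next Sunday: 2012-04-01.
The following Wednesday is 2012-04-04.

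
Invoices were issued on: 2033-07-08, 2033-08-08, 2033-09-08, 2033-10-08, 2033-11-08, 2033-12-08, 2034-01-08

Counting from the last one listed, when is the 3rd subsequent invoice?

Gaps: 31, 31, 30, 31, 30, 31 days — not constant. Every event is on the 8th of the month.
Pattern: the 8th of each month.
February 2034: 2034-02-08.
March 2034: 2034-03-08.
Next: April 2034 → 2034-04-08.

2034-04-08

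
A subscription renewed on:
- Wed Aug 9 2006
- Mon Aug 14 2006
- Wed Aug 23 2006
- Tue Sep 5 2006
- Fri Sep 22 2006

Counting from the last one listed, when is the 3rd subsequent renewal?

The spacing grows by 4 each time: 5, 9, 13, 17 days.
Next gap: 21 days. Fri Sep 22 2006 + 21 days = Fri Oct 13 2006.
Next gap: 25 days. Fri Oct 13 2006 + 25 days = Tue Nov 7 2006.
Next gap: 29 days. Tue Nov 7 2006 + 29 days = Wed Dec 6 2006.

Wed Dec 6 2006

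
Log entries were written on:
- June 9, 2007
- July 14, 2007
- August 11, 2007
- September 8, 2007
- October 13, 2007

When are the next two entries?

November 10, 2007; December 8, 2007

Gaps: 35, 28, 28, 35 days — a mix of 28 and 35. Every date is a Saturday.
Each is the 2nd Saturday of its month.
2nd Saturday of November 2007: November 10, 2007.
December 2007 — 2nd Saturday is December 8, 2007.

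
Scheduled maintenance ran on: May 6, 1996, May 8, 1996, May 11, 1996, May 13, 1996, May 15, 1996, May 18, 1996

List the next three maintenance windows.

May 20, 1996; May 22, 1996; May 25, 1996

Every event lands on a Monday or Wednesday or Saturday (gaps cycle 2, 3, 2, 2, 3).
So the schedule is: every Monday, Wednesday and Saturday.
The following Monday is May 20, 1996.
Next Wednesday: May 22, 1996.
The following Saturday is May 25, 1996.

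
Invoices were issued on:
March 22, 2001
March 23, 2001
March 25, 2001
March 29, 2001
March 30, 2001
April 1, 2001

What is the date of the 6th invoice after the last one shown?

Gaps: 1, 2, 4, 1, 2 days — not constant, but cyclic with period 3.
The events fall on every Thursday, Friday and Sunday.
The following Thursday is April 5, 2001.
Next Friday: April 6, 2001.
The following Sunday is April 8, 2001.
Next Thursday: April 12, 2001.
Next Friday: April 13, 2001.
Next Sunday: April 15, 2001.

April 15, 2001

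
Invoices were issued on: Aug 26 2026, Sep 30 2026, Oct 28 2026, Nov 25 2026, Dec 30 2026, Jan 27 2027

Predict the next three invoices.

These are Wednesdays with 35, 28, 28, 35, 28-day gaps.
Each is the final Wednesday of its month — Sep 30 2026 is past the 28th, so '4th Wednesday' doesn't fit.
Last Wednesday of February 2027: Feb 24 2027.
Last Wednesday of March 2027: Mar 31 2027.
Last Wednesday of April 2027: Apr 28 2027.

Feb 24 2027, Mar 31 2027, Apr 28 2027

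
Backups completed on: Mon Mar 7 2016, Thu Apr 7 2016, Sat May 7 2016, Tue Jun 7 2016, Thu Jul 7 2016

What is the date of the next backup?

Each date is the 7th; the gaps (31, 30, 31, 30) track the month lengths.
The rule is the 7th of each month.
Next: August 2016 → Sun Aug 7 2016.

Sun Aug 7 2016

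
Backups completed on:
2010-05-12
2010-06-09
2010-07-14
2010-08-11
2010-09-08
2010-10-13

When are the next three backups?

All dates are Wednesdays, 28, 35, 28, 28, 35 days apart.
Specifically, the 2nd Wednesday of each month.
November 2010 — 2nd Wednesday is 2010-11-10.
2nd Wednesday of December 2010: 2010-12-08.
2nd Wednesday of January 2011: 2011-01-12.

2010-11-10, 2010-12-08, 2011-01-12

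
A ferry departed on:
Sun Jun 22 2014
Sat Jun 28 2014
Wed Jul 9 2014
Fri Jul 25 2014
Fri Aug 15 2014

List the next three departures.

Wed Sep 10 2014, Sat Oct 11 2014, Sun Nov 16 2014

Intervals are 6, 11, 16, 21 days — an arithmetic progression with common difference 5.
Next gap: 26 days. Fri Aug 15 2014 + 26 days = Wed Sep 10 2014.
Next gap: 31 days. Wed Sep 10 2014 + 31 days = Sat Oct 11 2014.
Next gap: 36 days. Sat Oct 11 2014 + 36 days = Sun Nov 16 2014.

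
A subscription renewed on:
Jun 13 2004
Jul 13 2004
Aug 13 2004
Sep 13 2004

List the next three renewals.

Oct 13 2004, Nov 13 2004, Dec 13 2004

Gaps: 30, 31, 31 days — not constant. Every event is on the 13th of the month.
Pattern: the 13th of each month.
October 2004: Oct 13 2004.
Next: November 2004 → Nov 13 2004.
Next: December 2004 → Dec 13 2004.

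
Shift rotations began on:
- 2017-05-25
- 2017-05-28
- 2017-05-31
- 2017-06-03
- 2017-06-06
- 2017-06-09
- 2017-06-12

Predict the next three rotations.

2017-06-15, 2017-06-18, 2017-06-21

Every event comes 3 days after the last (3, 3, 3, 3, 3, 3).
2017-06-12 + 3 days = 2017-06-15.
2017-06-15 + 3 days = 2017-06-18.
2017-06-18 + 3 days = 2017-06-21.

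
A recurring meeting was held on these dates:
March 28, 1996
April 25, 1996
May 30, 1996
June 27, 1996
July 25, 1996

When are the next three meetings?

Every date is a Thursday; gaps 28, 35, 28, 28 days.
Each is the last Thursday of its month (at least one falls on the 29th or later, ruling out '4th Thursday').
Last Thursday of August 1996: August 29, 1996.
Last Thursday of September 1996: September 26, 1996.
Last Thursday of October 1996: October 31, 1996.

August 29, 1996; September 26, 1996; October 31, 1996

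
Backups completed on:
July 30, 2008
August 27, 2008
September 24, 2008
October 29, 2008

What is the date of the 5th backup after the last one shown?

All Wednesdays; the gaps (28, 28, 35) vary with month length.
This is the last Wednesday of each month.
Last Wednesday of November 2008: November 26, 2008.
December 2008 ends with Wednesday December 31, 2008.
January 2009 ends with Wednesday January 28, 2009.
February 2009 ends with Wednesday February 25, 2009.
Last Wednesday of March 2009: March 25, 2009.

March 25, 2009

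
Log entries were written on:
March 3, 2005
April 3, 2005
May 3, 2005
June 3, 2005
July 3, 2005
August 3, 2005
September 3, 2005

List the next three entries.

October 3, 2005; November 3, 2005; December 3, 2005

Each date is the 3rd; the gaps (31, 30, 31, 30, 31, 31) track the month lengths.
The rule is the 3rd of each month.
October 2005: October 3, 2005.
Next: November 2005 → November 3, 2005.
December 2005: December 3, 2005.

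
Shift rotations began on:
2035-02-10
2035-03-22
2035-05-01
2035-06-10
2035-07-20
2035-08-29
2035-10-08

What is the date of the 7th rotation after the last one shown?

2036-07-14

Gaps between consecutive events: 40, 40, 40, 40, 40, 40 days — a constant 40-day interval.
2035-10-08 + 40 days = 2035-11-17.
2035-11-17 + 40 days = 2035-12-27.
2035-12-27 + 40 days = 2036-02-05.
2036-02-05 + 40 days = 2036-03-16.
2036-03-16 + 40 days = 2036-04-25.
2036-04-25 + 40 days = 2036-06-04.
2036-06-04 + 40 days = 2036-07-14.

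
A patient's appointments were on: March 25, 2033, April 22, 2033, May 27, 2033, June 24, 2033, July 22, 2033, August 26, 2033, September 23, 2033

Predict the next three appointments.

October 28, 2033; November 25, 2033; December 23, 2033

All dates are Fridays, 28, 35, 28, 28, 35, 28 days apart.
Specifically, the 4th Friday of each month.
4th Friday of October 2033: October 28, 2033.
November 2033 — 4th Friday is November 25, 2033.
December 2033 — 4th Friday is December 23, 2033.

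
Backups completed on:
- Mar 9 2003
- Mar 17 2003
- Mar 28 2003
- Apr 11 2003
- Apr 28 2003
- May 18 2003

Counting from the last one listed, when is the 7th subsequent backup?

Gaps: 8, 11, 14, 17, 20 days — each gap is 3 larger than the previous one.
Next gap: 23 days. May 18 2003 + 23 days = Jun 10 2003.
Next gap: 26 days. Jun 10 2003 + 26 days = Jul 6 2003.
Next gap: 29 days. Jul 6 2003 + 29 days = Aug 4 2003.
Next gap: 32 days. Aug 4 2003 + 32 days = Sep 5 2003.
Next gap: 35 days. Sep 5 2003 + 35 days = Oct 10 2003.
Next gap: 38 days. Oct 10 2003 + 38 days = Nov 17 2003.
Next gap: 41 days. Nov 17 2003 + 41 days = Dec 28 2003.

Dec 28 2003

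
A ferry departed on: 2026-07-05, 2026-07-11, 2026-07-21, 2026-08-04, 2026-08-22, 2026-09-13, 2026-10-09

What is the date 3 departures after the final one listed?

2027-01-19

The spacing grows by 4 each time: 6, 10, 14, 18, 22, 26 days.
Next gap: 30 days. 2026-10-09 + 30 days = 2026-11-08.
Next gap: 34 days. 2026-11-08 + 34 days = 2026-12-12.
Next gap: 38 days. 2026-12-12 + 38 days = 2027-01-19.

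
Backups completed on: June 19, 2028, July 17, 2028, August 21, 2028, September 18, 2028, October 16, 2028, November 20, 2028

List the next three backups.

Gaps: 28, 35, 28, 28, 35 days — a mix of 28 and 35. Every date is a Monday.
Each is the 3rd Monday of its month.
3rd Monday of December 2028: December 18, 2028.
January 2029 — 3rd Monday is January 15, 2029.
February 2029 — 3rd Monday is February 19, 2029.

December 18, 2028; January 15, 2029; February 19, 2029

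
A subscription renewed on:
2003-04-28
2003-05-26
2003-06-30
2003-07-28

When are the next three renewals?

All Mondays; the gaps (28, 35, 28) vary with month length.
This is the last Monday of each month.
Last Monday of August 2003: 2003-08-25.
Last Monday of September 2003: 2003-09-29.
October 2003 ends with Monday 2003-10-27.

2003-08-25, 2003-09-29, 2003-10-27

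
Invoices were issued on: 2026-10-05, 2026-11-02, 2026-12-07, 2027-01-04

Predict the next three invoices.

2027-02-01, 2027-03-01, 2027-04-05

Gaps: 28, 35, 28 days — a mix of 28 and 35. Every date is a Monday.
Each is the 1st Monday of its month.
1st Monday of February 2027: 2027-02-01.
1st Monday of March 2027: 2027-03-01.
1st Monday of April 2027: 2027-04-05.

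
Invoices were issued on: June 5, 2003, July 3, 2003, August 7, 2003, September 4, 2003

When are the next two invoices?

October 2, 2003; November 6, 2003

These are Thursdays at 28- or 35-day spacing (28, 35, 28).
The pattern: 1st Thursday of the month.
October 2003 — 1st Thursday is October 2, 2003.
November 2003 — 1st Thursday is November 6, 2003.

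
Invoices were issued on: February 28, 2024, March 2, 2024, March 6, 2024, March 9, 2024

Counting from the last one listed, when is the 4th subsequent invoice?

The gap pattern 3, 4, 3 repeats every 2 events.
These are the Wednesdays and Saturdays of each week.
The following Wednesday is March 13, 2024.
Next Saturday: March 16, 2024.
Next Wednesday: March 20, 2024.
The following Saturday is March 23, 2024.

March 23, 2024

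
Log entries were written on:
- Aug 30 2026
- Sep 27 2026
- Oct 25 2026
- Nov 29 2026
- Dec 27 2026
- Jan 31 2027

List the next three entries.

Feb 28 2027, Mar 28 2027, Apr 25 2027

All Sundays; the gaps (28, 28, 35, 28, 35) vary with month length.
This is the last Sunday of each month.
February 2027 ends with Sunday Feb 28 2027.
Last Sunday of March 2027: Mar 28 2027.
Last Sunday of April 2027: Apr 25 2027.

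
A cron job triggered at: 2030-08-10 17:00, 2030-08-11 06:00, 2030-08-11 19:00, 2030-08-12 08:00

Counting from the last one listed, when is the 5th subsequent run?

The interval is a steady 13 hours (13, 13, 13).
2030-08-12 08:00 + 13 h = 2030-08-12 21:00.
2030-08-12 21:00 + 13 h = 2030-08-13 10:00.
2030-08-13 10:00 + 13 h = 2030-08-13 23:00.
2030-08-13 23:00 + 13 h = 2030-08-14 12:00.
2030-08-14 12:00 + 13 h = 2030-08-15 01:00.

2030-08-15 01:00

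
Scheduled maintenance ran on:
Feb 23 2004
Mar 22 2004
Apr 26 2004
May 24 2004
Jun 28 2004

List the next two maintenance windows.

These are Mondays at 28- or 35-day spacing (28, 35, 28, 35).
The pattern: 4th Monday of the month.
July 2004 — 4th Monday is Jul 26 2004.
August 2004 — 4th Monday is Aug 23 2004.

Jul 26 2004, Aug 23 2004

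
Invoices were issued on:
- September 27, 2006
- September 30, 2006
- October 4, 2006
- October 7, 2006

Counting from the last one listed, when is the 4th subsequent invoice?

The gap pattern 3, 4, 3 repeats every 2 events.
These are the Wednesdays and Saturdays of each week.
Next Wednesday: October 11, 2006.
Next Saturday: October 14, 2006.
The following Wednesday is October 18, 2006.
The following Saturday is October 21, 2006.

October 21, 2006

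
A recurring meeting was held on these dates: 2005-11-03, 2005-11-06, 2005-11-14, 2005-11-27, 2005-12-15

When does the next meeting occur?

Intervals are 3, 8, 13, 18 days — an arithmetic progression with common difference 5.
Next gap: 23 days. 2005-12-15 + 23 days = 2006-01-07.

2006-01-07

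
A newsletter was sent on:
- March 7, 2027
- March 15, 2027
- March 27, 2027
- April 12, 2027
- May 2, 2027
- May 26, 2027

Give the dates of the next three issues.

June 23, 2027; July 25, 2027; August 30, 2027

The spacing grows by 4 each time: 8, 12, 16, 20, 24 days.
Next gap: 28 days. May 26, 2027 + 28 days = June 23, 2027.
Next gap: 32 days. June 23, 2027 + 32 days = July 25, 2027.
Next gap: 36 days. July 25, 2027 + 36 days = August 30, 2027.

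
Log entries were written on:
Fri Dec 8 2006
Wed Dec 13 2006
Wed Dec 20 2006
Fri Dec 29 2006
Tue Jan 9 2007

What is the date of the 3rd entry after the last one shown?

Fri Feb 23 2007

Gaps: 5, 7, 9, 11 days — each gap is 2 larger than the previous one.
Next gap: 13 days. Tue Jan 9 2007 + 13 days = Mon Jan 22 2007.
Next gap: 15 days. Mon Jan 22 2007 + 15 days = Tue Feb 6 2007.
Next gap: 17 days. Tue Feb 6 2007 + 17 days = Fri Feb 23 2007.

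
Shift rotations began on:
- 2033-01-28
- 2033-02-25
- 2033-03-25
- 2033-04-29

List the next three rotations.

Every date is a Friday; gaps 28, 28, 35 days.
Each is the last Friday of its month (at least one falls on the 29th or later, ruling out '4th Friday').
Last Friday of May 2033: 2033-05-27.
June 2033 ends with Friday 2033-06-24.
July 2033 ends with Friday 2033-07-29.

2033-05-27, 2033-06-24, 2033-07-29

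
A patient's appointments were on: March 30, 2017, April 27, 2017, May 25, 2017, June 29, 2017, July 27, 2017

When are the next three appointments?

Every date is a Thursday; gaps 28, 28, 35, 28 days.
Each is the last Thursday of its month (at least one falls on the 29th or later, ruling out '4th Thursday').
Last Thursday of August 2017: August 31, 2017.
September 2017 ends with Thursday September 28, 2017.
October 2017 ends with Thursday October 26, 2017.

August 31, 2017; September 28, 2017; October 26, 2017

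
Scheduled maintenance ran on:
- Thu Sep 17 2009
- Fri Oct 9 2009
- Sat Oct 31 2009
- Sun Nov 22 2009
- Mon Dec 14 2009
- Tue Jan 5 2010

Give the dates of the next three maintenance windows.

Every event comes 22 days after the last (22, 22, 22, 22, 22).
Tue Jan 5 2010 + 22 days = Wed Jan 27 2010.
Wed Jan 27 2010 + 22 days = Thu Feb 18 2010.
Thu Feb 18 2010 + 22 days = Fri Mar 12 2010.

Wed Jan 27 2010, Thu Feb 18 2010, Fri Mar 12 2010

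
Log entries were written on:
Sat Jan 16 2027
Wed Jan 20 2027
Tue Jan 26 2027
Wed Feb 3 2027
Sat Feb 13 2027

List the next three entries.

Gaps: 4, 6, 8, 10 days — each gap is 2 larger than the previous one.
Next gap: 12 days. Sat Feb 13 2027 + 12 days = Thu Feb 25 2027.
Next gap: 14 days. Thu Feb 25 2027 + 14 days = Thu Mar 11 2027.
Next gap: 16 days. Thu Mar 11 2027 + 16 days = Sat Mar 27 2027.

Thu Feb 25 2027, Thu Mar 11 2027, Sat Mar 27 2027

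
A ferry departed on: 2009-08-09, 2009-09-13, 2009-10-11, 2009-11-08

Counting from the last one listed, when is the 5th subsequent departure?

2010-04-11

Gaps: 35, 28, 28 days — a mix of 28 and 35. Every date is a Sunday.
Each is the 2nd Sunday of its month.
December 2009 — 2nd Sunday is 2009-12-13.
January 2010 — 2nd Sunday is 2010-01-10.
2nd Sunday of February 2010: 2010-02-14.
March 2010 — 2nd Sunday is 2010-03-14.
2nd Sunday of April 2010: 2010-04-11.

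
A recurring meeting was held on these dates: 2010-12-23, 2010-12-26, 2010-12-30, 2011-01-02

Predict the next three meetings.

Gaps: 3, 4, 3 days — not constant, but cyclic with period 2.
The events fall on every Thursday and Sunday.
The following Thursday is 2011-01-06.
Next Sunday: 2011-01-09.
The following Thursday is 2011-01-13.

2011-01-06, 2011-01-09, 2011-01-13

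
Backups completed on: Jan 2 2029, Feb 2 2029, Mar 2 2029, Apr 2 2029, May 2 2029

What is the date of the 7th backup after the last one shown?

Dec 2 2029

Each date is the 2nd; the gaps (31, 28, 31, 30) track the month lengths.
The rule is the 2nd of each month.
June 2029: Jun 2 2029.
July 2029: Jul 2 2029.
Next: August 2029 → Aug 2 2029.
September 2029: Sep 2 2029.
October 2029: Oct 2 2029.
November 2029: Nov 2 2029.
Next: December 2029 → Dec 2 2029.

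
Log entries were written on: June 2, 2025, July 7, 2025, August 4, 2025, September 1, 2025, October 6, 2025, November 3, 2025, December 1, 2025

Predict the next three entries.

These are Mondays at 28- or 35-day spacing (35, 28, 28, 35, 28, 28).
The pattern: 1st Monday of the month.
1st Monday of January 2026: January 5, 2026.
1st Monday of February 2026: February 2, 2026.
March 2026 — 1st Monday is March 2, 2026.

January 5, 2026; February 2, 2026; March 2, 2026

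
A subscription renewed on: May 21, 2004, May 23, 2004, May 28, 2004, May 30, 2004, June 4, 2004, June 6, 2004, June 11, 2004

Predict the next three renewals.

June 13, 2004; June 18, 2004; June 20, 2004

Every event lands on a Friday or Sunday (gaps cycle 2, 5, 2, 5, 2, 5).
So the schedule is: every Friday and Sunday.
The following Sunday is June 13, 2004.
Next Friday: June 18, 2004.
Next Sunday: June 20, 2004.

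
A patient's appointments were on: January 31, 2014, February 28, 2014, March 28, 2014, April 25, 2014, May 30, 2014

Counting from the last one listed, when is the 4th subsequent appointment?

September 26, 2014

These are Fridays with 28, 28, 28, 35-day gaps.
Each is the final Friday of its month — January 31, 2014 is past the 28th, so '4th Friday' doesn't fit.
June 2014 ends with Friday June 27, 2014.
July 2014 ends with Friday July 25, 2014.
Last Friday of August 2014: August 29, 2014.
Last Friday of September 2014: September 26, 2014.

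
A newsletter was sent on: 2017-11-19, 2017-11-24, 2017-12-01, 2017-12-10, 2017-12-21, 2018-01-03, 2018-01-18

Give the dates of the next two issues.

Gaps: 5, 7, 9, 11, 13, 15 days — each gap is 2 larger than the previous one.
Next gap: 17 days. 2018-01-18 + 17 days = 2018-02-04.
Next gap: 19 days. 2018-02-04 + 19 days = 2018-02-23.

2018-02-04, 2018-02-23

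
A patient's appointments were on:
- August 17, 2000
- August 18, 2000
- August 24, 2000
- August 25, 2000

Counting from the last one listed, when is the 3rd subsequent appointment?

Gaps: 1, 6, 1 days — not constant, but cyclic with period 2.
The events fall on every Thursday and Friday.
The following Thursday is August 31, 2000.
The following Friday is September 1, 2000.
The following Thursday is September 7, 2000.

September 7, 2000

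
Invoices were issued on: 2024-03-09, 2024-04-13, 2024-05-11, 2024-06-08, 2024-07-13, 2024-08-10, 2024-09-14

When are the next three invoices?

All dates are Saturdays, 35, 28, 28, 35, 28, 35 days apart.
Specifically, the 2nd Saturday of each month.
October 2024 — 2nd Saturday is 2024-10-12.
2nd Saturday of November 2024: 2024-11-09.
December 2024 — 2nd Saturday is 2024-12-14.

2024-10-12, 2024-11-09, 2024-12-14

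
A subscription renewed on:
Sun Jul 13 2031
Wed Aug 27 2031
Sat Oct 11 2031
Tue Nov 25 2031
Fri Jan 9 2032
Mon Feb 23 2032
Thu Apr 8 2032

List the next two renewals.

Every event comes 45 days after the last (45, 45, 45, 45, 45, 45).
Thu Apr 8 2032 + 45 days = Sun May 23 2032.
Sun May 23 2032 + 45 days = Wed Jul 7 2032.

Sun May 23 2032, Wed Jul 7 2032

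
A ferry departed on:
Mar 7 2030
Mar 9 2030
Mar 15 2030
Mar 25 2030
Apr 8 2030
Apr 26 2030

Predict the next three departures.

May 18 2030, Jun 13 2030, Jul 13 2030

The spacing grows by 4 each time: 2, 6, 10, 14, 18 days.
Next gap: 22 days. Apr 26 2030 + 22 days = May 18 2030.
Next gap: 26 days. May 18 2030 + 26 days = Jun 13 2030.
Next gap: 30 days. Jun 13 2030 + 30 days = Jul 13 2030.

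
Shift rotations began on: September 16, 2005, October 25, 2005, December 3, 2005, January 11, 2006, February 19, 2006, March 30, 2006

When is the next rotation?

The spacing is 39, 39, 39, 39, 39 days — always 39 days.
March 30, 2006 + 39 days = May 8, 2006.

May 8, 2006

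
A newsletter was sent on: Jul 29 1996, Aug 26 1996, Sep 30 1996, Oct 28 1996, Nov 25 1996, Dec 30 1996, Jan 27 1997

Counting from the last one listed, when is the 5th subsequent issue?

Jun 30 1997

These are Mondays with 28, 35, 28, 28, 35, 28-day gaps.
Each is the final Monday of its month — Jul 29 1996 is past the 28th, so '4th Monday' doesn't fit.
Last Monday of February 1997: Feb 24 1997.
March 1997 ends with Monday Mar 31 1997.
Last Monday of April 1997: Apr 28 1997.
May 1997 ends with Monday May 26 1997.
June 1997 ends with Monday Jun 30 1997.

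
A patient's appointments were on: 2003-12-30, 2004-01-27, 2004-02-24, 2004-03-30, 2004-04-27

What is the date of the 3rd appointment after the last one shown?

2004-07-27

All Tuesdays; the gaps (28, 28, 35, 28) vary with month length.
This is the last Tuesday of each month.
May 2004 ends with Tuesday 2004-05-25.
Last Tuesday of June 2004: 2004-06-29.
July 2004 ends with Tuesday 2004-07-27.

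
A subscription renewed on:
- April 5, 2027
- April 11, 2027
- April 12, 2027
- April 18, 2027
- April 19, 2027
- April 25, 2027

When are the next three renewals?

April 26, 2027; May 2, 2027; May 3, 2027

Gaps: 6, 1, 6, 1, 6 days — not constant, but cyclic with period 2.
The events fall on every Monday and Sunday.
Next Monday: April 26, 2027.
The following Sunday is May 2, 2027.
The following Monday is May 3, 2027.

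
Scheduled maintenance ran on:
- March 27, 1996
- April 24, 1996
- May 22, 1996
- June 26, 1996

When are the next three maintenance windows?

July 24, 1996; August 28, 1996; September 25, 1996

All dates are Wednesdays, 28, 28, 35 days apart.
Specifically, the 4th Wednesday of each month.
July 1996 — 4th Wednesday is July 24, 1996.
August 1996 — 4th Wednesday is August 28, 1996.
4th Wednesday of September 1996: September 25, 1996.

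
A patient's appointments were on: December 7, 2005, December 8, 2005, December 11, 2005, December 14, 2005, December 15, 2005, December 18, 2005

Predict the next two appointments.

December 21, 2005; December 22, 2005

The gap pattern 1, 3, 3, 1, 3 repeats every 3 events.
These are the Wednesdays, Thursdays and Sundays of each week.
The following Wednesday is December 21, 2005.
Next Thursday: December 22, 2005.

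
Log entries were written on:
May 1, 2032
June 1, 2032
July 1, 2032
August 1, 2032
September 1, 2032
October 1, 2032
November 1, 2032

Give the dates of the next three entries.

The day-of-month is always 1 (31, 30, 31, 31, 30, 31 days between events).
So this recurs on the 1st of each month.
December 2032: December 1, 2032.
January 2033: January 1, 2033.
Next: February 2033 → February 1, 2033.

December 1, 2032; January 1, 2033; February 1, 2033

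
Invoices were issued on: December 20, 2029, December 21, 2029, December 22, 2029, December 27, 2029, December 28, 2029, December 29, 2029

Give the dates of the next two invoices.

Gaps: 1, 1, 5, 1, 1 days — not constant, but cyclic with period 3.
The events fall on every Thursday, Friday and Saturday.
The following Thursday is January 3, 2030.
Next Friday: January 4, 2030.

January 3, 2030; January 4, 2030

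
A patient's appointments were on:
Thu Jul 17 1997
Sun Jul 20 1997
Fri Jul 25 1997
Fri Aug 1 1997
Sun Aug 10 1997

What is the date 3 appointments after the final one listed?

Gaps: 3, 5, 7, 9 days — each gap is 2 larger than the previous one.
Next gap: 11 days. Sun Aug 10 1997 + 11 days = Thu Aug 21 1997.
Next gap: 13 days. Thu Aug 21 1997 + 13 days = Wed Sep 3 1997.
Next gap: 15 days. Wed Sep 3 1997 + 15 days = Thu Sep 18 1997.

Thu Sep 18 1997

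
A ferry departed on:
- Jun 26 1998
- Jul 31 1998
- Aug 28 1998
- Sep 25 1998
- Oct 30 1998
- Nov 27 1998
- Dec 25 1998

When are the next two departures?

These are Fridays with 35, 28, 28, 35, 28, 28-day gaps.
Each is the final Friday of its month — Jul 31 1998 is past the 28th, so '4th Friday' doesn't fit.
January 1999 ends with Friday Jan 29 1999.
February 1999 ends with Friday Feb 26 1999.

Jan 29 1999, Feb 26 1999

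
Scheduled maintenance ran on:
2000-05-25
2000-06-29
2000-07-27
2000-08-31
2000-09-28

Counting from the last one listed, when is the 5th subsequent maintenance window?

2001-02-22

These are Thursdays with 35, 28, 35, 28-day gaps.
Each is the final Thursday of its month — 2000-06-29 is past the 28th, so '4th Thursday' doesn't fit.
October 2000 ends with Thursday 2000-10-26.
Last Thursday of November 2000: 2000-11-30.
December 2000 ends with Thursday 2000-12-28.
January 2001 ends with Thursday 2001-01-25.
Last Thursday of February 2001: 2001-02-22.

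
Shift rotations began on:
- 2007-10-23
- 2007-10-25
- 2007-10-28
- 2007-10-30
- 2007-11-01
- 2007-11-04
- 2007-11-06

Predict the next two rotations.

2007-11-08, 2007-11-11

Every event lands on a Tuesday or Thursday or Sunday (gaps cycle 2, 3, 2, 2, 3, 2).
So the schedule is: every Tuesday, Thursday and Sunday.
Next Thursday: 2007-11-08.
The following Sunday is 2007-11-11.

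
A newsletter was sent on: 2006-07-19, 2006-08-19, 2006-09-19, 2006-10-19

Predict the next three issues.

Each date is the 19th; the gaps (31, 31, 30) track the month lengths.
The rule is the 19th of each month.
November 2006: 2006-11-19.
Next: December 2006 → 2006-12-19.
Next: January 2007 → 2007-01-19.

2006-11-19, 2006-12-19, 2007-01-19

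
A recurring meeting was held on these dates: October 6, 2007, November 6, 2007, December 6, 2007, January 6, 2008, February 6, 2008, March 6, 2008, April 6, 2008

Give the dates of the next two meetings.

Gaps: 31, 30, 31, 31, 29, 31 days — not constant. Every event is on the 6th of the month.
Pattern: the 6th of each month.
Next: May 2008 → May 6, 2008.
Next: June 2008 → June 6, 2008.

May 6, 2008; June 6, 2008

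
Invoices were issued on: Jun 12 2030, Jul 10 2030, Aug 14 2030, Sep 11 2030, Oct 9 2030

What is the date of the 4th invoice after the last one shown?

Feb 12 2031

All dates are Wednesdays, 28, 35, 28, 28 days apart.
Specifically, the 2nd Wednesday of each month.
2nd Wednesday of November 2030: Nov 13 2030.
2nd Wednesday of December 2030: Dec 11 2030.
January 2031 — 2nd Wednesday is Jan 8 2031.
February 2031 — 2nd Wednesday is Feb 12 2031.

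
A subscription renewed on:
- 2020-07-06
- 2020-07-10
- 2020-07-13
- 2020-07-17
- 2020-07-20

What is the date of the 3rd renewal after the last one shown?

2020-07-31

Gaps: 4, 3, 4, 3 days — not constant, but cyclic with period 2.
The events fall on every Monday and Friday.
The following Friday is 2020-07-24.
The following Monday is 2020-07-27.
Next Friday: 2020-07-31.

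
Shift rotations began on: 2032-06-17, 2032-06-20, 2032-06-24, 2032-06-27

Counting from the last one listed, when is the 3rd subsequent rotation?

2032-07-08

Every event lands on a Thursday or Sunday (gaps cycle 3, 4, 3).
So the schedule is: every Thursday and Sunday.
The following Thursday is 2032-07-01.
Next Sunday: 2032-07-04.
Next Thursday: 2032-07-08.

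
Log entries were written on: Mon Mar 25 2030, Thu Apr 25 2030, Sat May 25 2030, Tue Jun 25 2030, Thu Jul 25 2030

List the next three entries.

The day-of-month is always 25 (31, 30, 31, 30 days between events).
So this recurs on the 25th of each month.
August 2030: Sun Aug 25 2030.
Next: September 2030 → Wed Sep 25 2030.
October 2030: Fri Oct 25 2030.

Sun Aug 25 2030, Wed Sep 25 2030, Fri Oct 25 2030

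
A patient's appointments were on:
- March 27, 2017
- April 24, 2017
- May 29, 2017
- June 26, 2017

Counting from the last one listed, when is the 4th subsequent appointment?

All Mondays; the gaps (28, 35, 28) vary with month length.
This is the last Monday of each month.
July 2017 ends with Monday July 31, 2017.
August 2017 ends with Monday August 28, 2017.
September 2017 ends with Monday September 25, 2017.
Last Monday of October 2017: October 30, 2017.

October 30, 2017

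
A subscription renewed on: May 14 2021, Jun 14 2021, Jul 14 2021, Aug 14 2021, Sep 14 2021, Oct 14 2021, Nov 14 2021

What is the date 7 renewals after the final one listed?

Each date is the 14th; the gaps (31, 30, 31, 31, 30, 31) track the month lengths.
The rule is the 14th of each month.
Next: December 2021 → Dec 14 2021.
Next: January 2022 → Jan 14 2022.
February 2022: Feb 14 2022.
March 2022: Mar 14 2022.
April 2022: Apr 14 2022.
May 2022: May 14 2022.
Next: June 2022 → Jun 14 2022.

Jun 14 2022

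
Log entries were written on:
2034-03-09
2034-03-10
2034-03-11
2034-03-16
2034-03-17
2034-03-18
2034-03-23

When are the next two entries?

2034-03-24, 2034-03-25

The gap pattern 1, 1, 5, 1, 1, 5 repeats every 3 events.
These are the Thursdays, Fridays and Saturdays of each week.
Next Friday: 2034-03-24.
Next Saturday: 2034-03-25.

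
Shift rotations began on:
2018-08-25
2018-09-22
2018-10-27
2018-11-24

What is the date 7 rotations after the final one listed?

2019-06-22

All dates are Saturdays, 28, 35, 28 days apart.
Specifically, the 4th Saturday of each month.
4th Saturday of December 2018: 2018-12-22.
January 2019 — 4th Saturday is 2019-01-26.
February 2019 — 4th Saturday is 2019-02-23.
4th Saturday of March 2019: 2019-03-23.
April 2019 — 4th Saturday is 2019-04-27.
May 2019 — 4th Saturday is 2019-05-25.
4th Saturday of June 2019: 2019-06-22.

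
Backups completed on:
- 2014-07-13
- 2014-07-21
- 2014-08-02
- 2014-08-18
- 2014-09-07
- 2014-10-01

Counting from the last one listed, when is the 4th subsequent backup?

The spacing grows by 4 each time: 8, 12, 16, 20, 24 days.
Next gap: 28 days. 2014-10-01 + 28 days = 2014-10-29.
Next gap: 32 days. 2014-10-29 + 32 days = 2014-11-30.
Next gap: 36 days. 2014-11-30 + 36 days = 2015-01-05.
Next gap: 40 days. 2015-01-05 + 40 days = 2015-02-14.

2015-02-14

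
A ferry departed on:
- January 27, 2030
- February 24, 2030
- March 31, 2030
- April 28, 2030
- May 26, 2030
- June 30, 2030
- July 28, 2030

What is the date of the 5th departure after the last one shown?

December 29, 2030

Every date is a Sunday; gaps 28, 35, 28, 28, 35, 28 days.
Each is the last Sunday of its month (at least one falls on the 29th or later, ruling out '4th Sunday').
August 2030 ends with Sunday August 25, 2030.
September 2030 ends with Sunday September 29, 2030.
Last Sunday of October 2030: October 27, 2030.
November 2030 ends with Sunday November 24, 2030.
Last Sunday of December 2030: December 29, 2030.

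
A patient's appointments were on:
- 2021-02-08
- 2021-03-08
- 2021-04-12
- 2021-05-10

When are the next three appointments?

Gaps: 28, 35, 28 days — a mix of 28 and 35. Every date is a Monday.
Each is the 2nd Monday of its month.
2nd Monday of June 2021: 2021-06-14.
July 2021 — 2nd Monday is 2021-07-12.
2nd Monday of August 2021: 2021-08-09.

2021-06-14, 2021-07-12, 2021-08-09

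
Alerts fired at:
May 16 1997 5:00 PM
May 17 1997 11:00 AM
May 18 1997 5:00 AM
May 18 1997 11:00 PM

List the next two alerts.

May 19 1997 5:00 PM, May 20 1997 11:00 AM

Spacing: 18, 18, 18 h — constant 18 h.
May 18 1997 11:00 PM + 18 h = May 19 1997 5:00 PM.
May 19 1997 5:00 PM + 18 h = May 20 1997 11:00 AM.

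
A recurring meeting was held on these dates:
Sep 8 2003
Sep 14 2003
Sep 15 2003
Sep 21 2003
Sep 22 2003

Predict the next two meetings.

Sep 28 2003, Sep 29 2003

Gaps: 6, 1, 6, 1 days — not constant, but cyclic with period 2.
The events fall on every Monday and Sunday.
The following Sunday is Sep 28 2003.
Next Monday: Sep 29 2003.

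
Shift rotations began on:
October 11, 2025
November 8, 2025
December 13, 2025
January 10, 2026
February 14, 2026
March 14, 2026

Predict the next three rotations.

These are Saturdays at 28- or 35-day spacing (28, 35, 28, 35, 28).
The pattern: 2nd Saturday of the month.
April 2026 — 2nd Saturday is April 11, 2026.
May 2026 — 2nd Saturday is May 9, 2026.
2nd Saturday of June 2026: June 13, 2026.

April 11, 2026; May 9, 2026; June 13, 2026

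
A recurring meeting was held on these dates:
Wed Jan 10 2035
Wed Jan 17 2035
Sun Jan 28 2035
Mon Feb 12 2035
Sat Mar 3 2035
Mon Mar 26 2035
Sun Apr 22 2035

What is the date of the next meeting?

Gaps: 7, 11, 15, 19, 23, 27 days — each gap is 4 larger than the previous one.
Next gap: 31 days. Sun Apr 22 2035 + 31 days = Wed May 23 2035.

Wed May 23 2035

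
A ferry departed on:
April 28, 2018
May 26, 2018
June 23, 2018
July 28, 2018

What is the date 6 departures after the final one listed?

January 26, 2019

All dates are Saturdays, 28, 28, 35 days apart.
Specifically, the 4th Saturday of each month.
4th Saturday of August 2018: August 25, 2018.
September 2018 — 4th Saturday is September 22, 2018.
October 2018 — 4th Saturday is October 27, 2018.
4th Saturday of November 2018: November 24, 2018.
December 2018 — 4th Saturday is December 22, 2018.
4th Saturday of January 2019: January 26, 2019.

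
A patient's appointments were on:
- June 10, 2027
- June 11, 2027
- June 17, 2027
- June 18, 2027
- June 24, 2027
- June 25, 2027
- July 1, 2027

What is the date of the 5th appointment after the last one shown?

July 16, 2027

Every event lands on a Thursday or Friday (gaps cycle 1, 6, 1, 6, 1, 6).
So the schedule is: every Thursday and Friday.
The following Friday is July 2, 2027.
Next Thursday: July 8, 2027.
Next Friday: July 9, 2027.
The following Thursday is July 15, 2027.
Next Friday: July 16, 2027.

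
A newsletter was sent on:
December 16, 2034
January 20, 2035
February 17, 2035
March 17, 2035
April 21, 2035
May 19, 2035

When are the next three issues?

These are Saturdays at 28- or 35-day spacing (35, 28, 28, 35, 28).
The pattern: 3rd Saturday of the month.
3rd Saturday of June 2035: June 16, 2035.
July 2035 — 3rd Saturday is July 21, 2035.
August 2035 — 3rd Saturday is August 18, 2035.

June 16, 2035; July 21, 2035; August 18, 2035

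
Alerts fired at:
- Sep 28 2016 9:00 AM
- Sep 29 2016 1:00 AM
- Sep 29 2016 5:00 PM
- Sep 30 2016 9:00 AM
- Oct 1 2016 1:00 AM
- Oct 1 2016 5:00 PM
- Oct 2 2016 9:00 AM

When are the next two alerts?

Oct 3 2016 1:00 AM, Oct 3 2016 5:00 PM

Spacing: 16, 16, 16, 16, 16, 16 h — constant 16 h.
Oct 2 2016 9:00 AM + 16 h = Oct 3 2016 1:00 AM.
Oct 3 2016 1:00 AM + 16 h = Oct 3 2016 5:00 PM.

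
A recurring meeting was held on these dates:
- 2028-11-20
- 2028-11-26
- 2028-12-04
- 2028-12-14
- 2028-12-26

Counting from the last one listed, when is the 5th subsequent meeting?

Intervals are 6, 8, 10, 12 days — an arithmetic progression with common difference 2.
Next gap: 14 days. 2028-12-26 + 14 days = 2029-01-09.
Next gap: 16 days. 2029-01-09 + 16 days = 2029-01-25.
Next gap: 18 days. 2029-01-25 + 18 days = 2029-02-12.
Next gap: 20 days. 2029-02-12 + 20 days = 2029-03-04.
Next gap: 22 days. 2029-03-04 + 22 days = 2029-03-26.

2029-03-26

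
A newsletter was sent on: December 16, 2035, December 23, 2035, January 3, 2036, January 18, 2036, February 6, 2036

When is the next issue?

February 29, 2036

Gaps: 7, 11, 15, 19 days — each gap is 4 larger than the previous one.
Next gap: 23 days. February 6, 2036 + 23 days = February 29, 2036.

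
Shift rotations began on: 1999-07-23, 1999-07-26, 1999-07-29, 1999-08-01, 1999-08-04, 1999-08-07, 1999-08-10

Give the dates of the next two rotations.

Gaps between consecutive events: 3, 3, 3, 3, 3, 3 days — a constant 3-day interval.
1999-08-10 + 3 days = 1999-08-13.
1999-08-13 + 3 days = 1999-08-16.

1999-08-13, 1999-08-16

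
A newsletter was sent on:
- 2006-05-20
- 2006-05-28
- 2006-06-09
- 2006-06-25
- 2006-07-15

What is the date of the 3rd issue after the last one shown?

2006-10-07

Intervals are 8, 12, 16, 20 days — an arithmetic progression with common difference 4.
Next gap: 24 days. 2006-07-15 + 24 days = 2006-08-08.
Next gap: 28 days. 2006-08-08 + 28 days = 2006-09-05.
Next gap: 32 days. 2006-09-05 + 32 days = 2006-10-07.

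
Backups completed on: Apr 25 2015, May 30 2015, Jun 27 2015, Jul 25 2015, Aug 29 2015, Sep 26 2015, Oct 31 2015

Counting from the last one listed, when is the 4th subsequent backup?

All Saturdays; the gaps (35, 28, 28, 35, 28, 35) vary with month length.
This is the last Saturday of each month.
Last Saturday of November 2015: Nov 28 2015.
December 2015 ends with Saturday Dec 26 2015.
January 2016 ends with Saturday Jan 30 2016.
February 2016 ends with Saturday Feb 27 2016.

Feb 27 2016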